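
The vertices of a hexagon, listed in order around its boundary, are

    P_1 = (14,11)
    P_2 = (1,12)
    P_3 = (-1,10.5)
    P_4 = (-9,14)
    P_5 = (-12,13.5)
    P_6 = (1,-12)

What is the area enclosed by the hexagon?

308

P_1→P_2: (14)(12) − (1)(11) = 157
P_2→P_3: (1)(10.5) − (-1)(12) = 22.5
P_3→P_4: (-1)(14) − (-9)(10.5) = 80.5
P_4→P_5: (-9)(13.5) − (-12)(14) = 46.5
P_5→P_6: (-12)(-12) − (1)(13.5) = 130.5
P_6→P_1: (1)(11) − (14)(-12) = 179
Σ = 616
Area = |Σ|/2 = 308.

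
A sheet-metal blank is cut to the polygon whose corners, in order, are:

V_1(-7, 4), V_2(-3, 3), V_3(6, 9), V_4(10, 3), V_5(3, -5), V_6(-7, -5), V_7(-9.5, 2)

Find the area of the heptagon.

160.25

Apply the surveyor's formula: 2A = Σ (x_i·y_{i+1} − x_{i+1}·y_i), indices taken mod 7.
Σ = (-9) + (-45) + (-72) + (-59) + (-50) + (-61.5) + (-24) = -320.5
Area = |Σ|/2 = 160.25.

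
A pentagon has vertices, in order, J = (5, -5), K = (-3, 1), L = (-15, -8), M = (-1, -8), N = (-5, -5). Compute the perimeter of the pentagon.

|JK| = √((-8)² + (6)²) = √100 = 10
|KL| = √((-12)² + (-9)²) = √225 = 15
|LM| = √((14)² + (0)²) = √196 = 14
|MN| = √((-4)² + (3)²) = √25 = 5
|NJ| = √((10)² + (0)²) = √100 = 10
Perimeter = 10 + 15 + 14 + 5 + 10 = 54.

54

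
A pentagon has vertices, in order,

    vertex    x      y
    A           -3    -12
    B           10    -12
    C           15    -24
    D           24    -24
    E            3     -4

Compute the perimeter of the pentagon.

|AB| = √((13)² + (0)²) = √169 = 13
|BC| = √((5)² + (-12)²) = √169 = 13
|CD| = √((9)² + (0)²) = √81 = 9
|DE| = √((-21)² + (20)²) = √841 = 29
|EA| = √((-6)² + (-8)²) = √100 = 10
Perimeter = 13 + 13 + 9 + 29 + 10 = 74.

74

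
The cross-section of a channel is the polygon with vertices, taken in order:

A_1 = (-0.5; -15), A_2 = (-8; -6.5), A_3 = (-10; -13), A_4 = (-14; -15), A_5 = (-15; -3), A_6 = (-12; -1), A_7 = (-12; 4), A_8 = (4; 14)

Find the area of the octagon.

Apply the shoelace (surveyor's) formula: 2A = Σ (x_i·y_{i+1} − x_{i+1}·y_i), indices taken mod 8.
Cross-terms: -116.75, 39, -32, -183, -21, -60, -184, -53  ⇒  Σ = -610.75
Area = |Σ|/2 = 305.375.

305.375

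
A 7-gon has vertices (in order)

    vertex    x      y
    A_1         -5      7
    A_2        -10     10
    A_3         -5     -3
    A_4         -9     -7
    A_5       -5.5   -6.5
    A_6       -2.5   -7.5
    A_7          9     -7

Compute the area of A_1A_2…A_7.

Cross-terms: 20, 80, 8, 20, 25, 85, 28  ⇒  Σ = 266
Area = |Σ|/2 = 133.

133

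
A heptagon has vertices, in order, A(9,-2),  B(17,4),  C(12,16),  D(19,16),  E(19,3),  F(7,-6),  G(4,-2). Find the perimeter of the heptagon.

68

|AB| = √((8)² + (6)²) = √100 = 10
|BC| = √((-5)² + (12)²) = √169 = 13
|CD| = √((7)² + (0)²) = √49 = 7
|DE| = √((0)² + (-13)²) = √169 = 13
|EF| = √((-12)² + (-9)²) = √225 = 15
|FG| = √((-3)² + (4)²) = √25 = 5
|GA| = √((5)² + (0)²) = √25 = 5
Perimeter = 10 + 13 + 7 + 13 + 15 + 5 + 5 = 68.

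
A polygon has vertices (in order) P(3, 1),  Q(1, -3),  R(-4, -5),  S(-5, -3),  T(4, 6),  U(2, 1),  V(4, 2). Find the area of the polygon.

Apply the surveyor's formula: 2A = Σ (x_i·y_{i+1} − x_{i+1}·y_i), indices taken mod 7.
Cross-terms: -10, -17, -13, -18, -8, 0, -2  ⇒  Σ = -68
Area = |Σ|/2 = 34.

34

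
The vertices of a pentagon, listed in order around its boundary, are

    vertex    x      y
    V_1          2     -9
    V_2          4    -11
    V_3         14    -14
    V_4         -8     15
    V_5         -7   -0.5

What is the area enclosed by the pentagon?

Apply the surveyor's formula: 2A = Σ (x_i·y_{i+1} − x_{i+1}·y_i), indices taken mod 5.
Cross-terms: 14, 98, 98, 109, 64  ⇒  Σ = 383
Area = |Σ|/2 = 191.5.

191.5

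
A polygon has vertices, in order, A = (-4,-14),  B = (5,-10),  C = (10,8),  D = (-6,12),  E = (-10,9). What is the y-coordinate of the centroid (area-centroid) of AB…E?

Apply Gauss's area formula. First the cross-terms c_i = x_i·y_{i+1} − x_{i+1}·y_i:
  110, 140, 168, 66, 176  ⇒  2A = 660, A = 330.
Then Σ (y_i + y_{i+1})·c_i = 946, so ȳ = 946 / (6·330) = 43/90.

43/90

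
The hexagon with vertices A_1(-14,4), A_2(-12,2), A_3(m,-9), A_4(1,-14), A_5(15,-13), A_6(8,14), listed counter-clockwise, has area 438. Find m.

0

The doubled signed area Σ (x_i y_{i+1} − x_{i+1} y_i) is linear in m.
With m=0 it equals 876; the coefficient of m is -16 (from the two edges through A_3).
So -16·m + 876 = 2·438 = 876 ⇒ m = 0.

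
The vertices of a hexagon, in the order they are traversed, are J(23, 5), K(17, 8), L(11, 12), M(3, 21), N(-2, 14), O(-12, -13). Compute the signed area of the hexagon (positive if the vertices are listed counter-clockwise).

463.5

Σ = (99) + (116) + (195) + (84) + (194) + (239) = 927
Signed area = Σ/2 = 463.5 (positive ⇒ counter-clockwise traversal).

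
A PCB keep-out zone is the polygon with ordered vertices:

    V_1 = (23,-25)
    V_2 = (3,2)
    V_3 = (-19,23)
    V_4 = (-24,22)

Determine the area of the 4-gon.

228

Apply the shoelace formula: 2A = Σ (x_i·y_{i+1} − x_{i+1}·y_i), indices taken mod 4.
V_1→V_2: (23)(2) − (3)(-25) = 121
V_2→V_3: (3)(23) − (-19)(2) = 107
V_3→V_4: (-19)(22) − (-24)(23) = 134
V_4→V_1: (-24)(-25) − (23)(22) = 94
Σ = 456
Area = |Σ|/2 = 228.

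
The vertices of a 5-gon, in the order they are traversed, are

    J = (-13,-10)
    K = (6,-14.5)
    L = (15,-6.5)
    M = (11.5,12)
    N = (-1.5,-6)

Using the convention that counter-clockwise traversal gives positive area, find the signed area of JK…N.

283.875

Apply the shoelace formula: 2A = Σ (x_i·y_{i+1} − x_{i+1}·y_i), indices taken mod 5.
Cross-terms: 248.5, 178.5, 254.75, -51, -63  ⇒  Σ = 567.75
Signed area = Σ/2 = 283.875 (positive ⇒ counter-clockwise traversal).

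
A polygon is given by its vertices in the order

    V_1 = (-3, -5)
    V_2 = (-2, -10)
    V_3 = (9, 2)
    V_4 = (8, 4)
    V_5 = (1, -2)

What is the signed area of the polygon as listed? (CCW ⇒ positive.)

47.5

Apply Gauss's area formula: 2A = Σ (x_i·y_{i+1} − x_{i+1}·y_i), indices taken mod 5.
V_1→V_2: (-3)(-10) − (-2)(-5) = 20
V_2→V_3: (-2)(2) − (9)(-10) = 86
V_3→V_4: (9)(4) − (8)(2) = 20
V_4→V_5: (8)(-2) − (1)(4) = -20
V_5→V_1: (1)(-5) − (-3)(-2) = -11
Σ = 95
Signed area = Σ/2 = 47.5 (positive ⇒ counter-clockwise traversal).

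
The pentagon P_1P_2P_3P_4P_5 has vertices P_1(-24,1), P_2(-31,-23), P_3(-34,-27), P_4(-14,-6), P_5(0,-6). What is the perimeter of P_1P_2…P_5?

98

|P_1P_2| = √((-7)² + (-24)²) = √625 = 25
|P_2P_3| = √((-3)² + (-4)²) = √25 = 5
|P_3P_4| = √((20)² + (21)²) = √841 = 29
|P_4P_5| = √((14)² + (0)²) = √196 = 14
|P_5P_1| = √((-24)² + (7)²) = √625 = 25
Perimeter = 25 + 5 + 29 + 14 + 25 = 98.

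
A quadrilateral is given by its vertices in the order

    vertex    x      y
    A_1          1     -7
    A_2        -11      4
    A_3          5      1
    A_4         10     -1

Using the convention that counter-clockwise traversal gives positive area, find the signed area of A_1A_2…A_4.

Apply the shoelace formula: 2A = Σ (x_i·y_{i+1} − x_{i+1}·y_i), indices taken mod 4.
Σ = (-73) + (-31) + (-15) + (-69) = -188
Signed area = Σ/2 = -94 (negative ⇒ clockwise traversal).

-94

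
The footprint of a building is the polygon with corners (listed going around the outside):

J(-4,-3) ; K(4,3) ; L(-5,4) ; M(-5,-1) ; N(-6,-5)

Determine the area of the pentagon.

Apply the shoelace (surveyor's) formula: 2A = Σ (x_i·y_{i+1} − x_{i+1}·y_i), indices taken mod 5.
Σ = (0) + (31) + (25) + (19) + (-2) = 73
Area = |Σ|/2 = 36.5.

36.5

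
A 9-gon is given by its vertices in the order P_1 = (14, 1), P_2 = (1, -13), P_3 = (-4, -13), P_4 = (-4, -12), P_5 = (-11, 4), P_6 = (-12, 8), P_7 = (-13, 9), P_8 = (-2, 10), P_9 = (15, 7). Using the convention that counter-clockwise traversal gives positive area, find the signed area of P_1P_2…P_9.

-401.5

Apply the shoelace formula: 2A = Σ (x_i·y_{i+1} − x_{i+1}·y_i), indices taken mod 9.
Cross-terms: -183, -65, -4, -148, -40, -4, -112, -164, -83  ⇒  Σ = -803
Signed area = Σ/2 = -401.5 (negative ⇒ clockwise traversal).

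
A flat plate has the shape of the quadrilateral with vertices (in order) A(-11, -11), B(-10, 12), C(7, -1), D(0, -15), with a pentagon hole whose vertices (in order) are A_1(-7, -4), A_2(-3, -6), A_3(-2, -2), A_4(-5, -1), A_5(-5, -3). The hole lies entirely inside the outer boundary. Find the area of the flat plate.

280.5

Outer boundary:
Apply the shoelace formula: 2A = Σ (x_i·y_{i+1} − x_{i+1}·y_i), indices taken mod 4.
Σ = (-242) + (-74) + (-105) + (-165) = -586
Area = |Σ|/2 = 293.
Hole:
Σ = (30) + (-6) + (-8) + (10) + (-1) = 25
Area = |Σ|/2 = 12.5.
Net area = 293 − 12.5 = 280.5.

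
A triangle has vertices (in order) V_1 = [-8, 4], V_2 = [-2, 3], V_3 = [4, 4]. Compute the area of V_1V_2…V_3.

6

Apply the shoelace (surveyor's) formula: 2A = Σ (x_i·y_{i+1} − x_{i+1}·y_i), indices taken mod 3.
Cross-terms: -16, -20, 48  ⇒  Σ = 12
Area = |Σ|/2 = 6.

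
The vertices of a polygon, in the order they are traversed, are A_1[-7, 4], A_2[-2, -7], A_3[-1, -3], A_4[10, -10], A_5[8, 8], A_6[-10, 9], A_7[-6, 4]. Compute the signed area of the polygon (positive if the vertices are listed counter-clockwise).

A_1→A_2: (-7)(-7) − (-2)(4) = 57
A_2→A_3: (-2)(-3) − (-1)(-7) = -1
A_3→A_4: (-1)(-10) − (10)(-3) = 40
A_4→A_5: (10)(8) − (8)(-10) = 160
A_5→A_6: (8)(9) − (-10)(8) = 152
A_6→A_7: (-10)(4) − (-6)(9) = 14
A_7→A_1: (-6)(4) − (-7)(4) = 4
Σ = 426
Signed area = Σ/2 = 213 (positive ⇒ counter-clockwise traversal).

213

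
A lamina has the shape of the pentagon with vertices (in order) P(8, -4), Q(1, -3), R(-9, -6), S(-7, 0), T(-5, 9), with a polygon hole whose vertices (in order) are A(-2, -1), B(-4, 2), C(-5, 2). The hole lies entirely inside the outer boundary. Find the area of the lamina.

Outer boundary:
Cross-terms: -20, -33, -42, -63, -52  ⇒  Σ = -210
Area = |Σ|/2 = 105.
Hole:
Cross-terms: -8, 2, 9  ⇒  Σ = 3
Area = |Σ|/2 = 1.5.
Net area = 105 − 1.5 = 103.5.

103.5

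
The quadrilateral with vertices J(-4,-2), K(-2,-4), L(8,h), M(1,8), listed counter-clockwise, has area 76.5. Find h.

The doubled signed area Σ (x_i y_{i+1} − x_{i+1} y_i) is linear in h.
With h=0 it equals 138; the coefficient of h is -3 (from the two edges through L).
So -3·h + 138 = 2·76.5 = 153 ⇒ h = -5.

-5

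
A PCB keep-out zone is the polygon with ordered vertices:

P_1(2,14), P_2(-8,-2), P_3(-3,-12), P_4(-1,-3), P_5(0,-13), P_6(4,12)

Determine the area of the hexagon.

Apply the shoelace formula: 2A = Σ (x_i·y_{i+1} − x_{i+1}·y_i), indices taken mod 6.
Σ = (108) + (90) + (-3) + (13) + (52) + (32) = 292
Area = |Σ|/2 = 146.

146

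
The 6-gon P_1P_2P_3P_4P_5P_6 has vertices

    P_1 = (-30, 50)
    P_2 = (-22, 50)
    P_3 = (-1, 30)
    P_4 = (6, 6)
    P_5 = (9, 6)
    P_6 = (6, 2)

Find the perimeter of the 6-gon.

130

|P_1P_2| = √((8)² + (0)²) = √64 = 8
|P_2P_3| = √((21)² + (-20)²) = √841 = 29
|P_3P_4| = √((7)² + (-24)²) = √625 = 25
|P_4P_5| = √((3)² + (0)²) = √9 = 3
|P_5P_6| = √((-3)² + (-4)²) = √25 = 5
|P_6P_1| = √((-36)² + (48)²) = √3600 = 60
Perimeter = 8 + 29 + 25 + 3 + 5 + 60 = 130.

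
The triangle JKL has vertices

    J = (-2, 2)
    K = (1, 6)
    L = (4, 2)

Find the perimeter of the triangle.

16

|JK| = √((3)² + (4)²) = √25 = 5
|KL| = √((3)² + (-4)²) = √25 = 5
|LJ| = √((-6)² + (0)²) = √36 = 6
Perimeter = 5 + 5 + 6 = 16.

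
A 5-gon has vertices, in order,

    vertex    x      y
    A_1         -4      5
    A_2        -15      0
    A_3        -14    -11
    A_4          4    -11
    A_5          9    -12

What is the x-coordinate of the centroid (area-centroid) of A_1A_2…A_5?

-419/81

Apply the shoelace formula. First the cross-terms c_i = x_i·y_{i+1} − x_{i+1}·y_i:
  75, 165, 198, 51, -3  ⇒  2A = 486, A = 243.
Then Σ (x_i + x_{i+1})·c_i = -7542, so x̄ = -7542 / (6·243) = -419/81.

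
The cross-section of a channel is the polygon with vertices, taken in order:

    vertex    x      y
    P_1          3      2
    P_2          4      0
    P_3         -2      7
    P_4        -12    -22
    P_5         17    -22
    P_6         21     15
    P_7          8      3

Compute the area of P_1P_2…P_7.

Cross-terms: -8, 28, 128, 638, 717, -57, 7  ⇒  Σ = 1453
Area = |Σ|/2 = 726.5.

726.5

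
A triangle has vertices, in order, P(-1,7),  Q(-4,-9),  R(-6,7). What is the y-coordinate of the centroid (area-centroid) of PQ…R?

Apply Gauss's area formula. First the cross-terms c_i = x_i·y_{i+1} − x_{i+1}·y_i:
  37, -82, -35  ⇒  2A = -80, A = -40.
Then Σ (y_i + y_{i+1})·c_i = -400, so ȳ = -400 / (6·(-40)) = 5/3.

5/3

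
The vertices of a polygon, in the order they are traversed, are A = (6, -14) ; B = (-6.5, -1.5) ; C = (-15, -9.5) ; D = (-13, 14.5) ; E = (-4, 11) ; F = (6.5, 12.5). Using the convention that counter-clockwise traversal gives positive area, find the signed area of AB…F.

-387.125

Apply the shoelace formula: 2A = Σ (x_i·y_{i+1} − x_{i+1}·y_i), indices taken mod 6.
A→B: (6)(-1.5) − (-6.5)(-14) = -100
B→C: (-6.5)(-9.5) − (-15)(-1.5) = 39.25
C→D: (-15)(14.5) − (-13)(-9.5) = -341
D→E: (-13)(11) − (-4)(14.5) = -85
E→F: (-4)(12.5) − (6.5)(11) = -121.5
F→A: (6.5)(-14) − (6)(12.5) = -166
Σ = -774.25
Signed area = Σ/2 = -387.125 (negative ⇒ clockwise traversal).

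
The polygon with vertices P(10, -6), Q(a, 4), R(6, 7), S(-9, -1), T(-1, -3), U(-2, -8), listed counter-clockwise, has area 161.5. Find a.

10

Write out the shoelace sum; only the two edges meeting at Q involve a:
2·Area = [(10·4 − a·(-6)) + (a·7 − 6·4)] + 177
       = 13·a + 193 = 323
⇒ a = 10.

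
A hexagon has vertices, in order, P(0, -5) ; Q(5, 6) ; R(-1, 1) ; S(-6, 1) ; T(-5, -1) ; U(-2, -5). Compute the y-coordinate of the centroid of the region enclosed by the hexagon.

-42/85

Apply the surveyor's formula. First the cross-terms c_i = x_i·y_{i+1} − x_{i+1}·y_i:
  25, 11, 5, 11, 23, 10  ⇒  2A = 85, A = 42.5.
Then Σ (y_i + y_{i+1})·c_i = -126, so ȳ = -126 / (6·42.5) = -42/85.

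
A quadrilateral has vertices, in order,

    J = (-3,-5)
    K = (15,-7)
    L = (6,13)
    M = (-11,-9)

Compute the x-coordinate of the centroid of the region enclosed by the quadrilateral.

Apply the surveyor's formula. First the cross-terms c_i = x_i·y_{i+1} − x_{i+1}·y_i:
  96, 237, 89, 28  ⇒  2A = 450, A = 225.
Then Σ (x_i + x_{i+1})·c_i = 5292, so x̄ = 5292 / (6·225) = 3.92.

3.92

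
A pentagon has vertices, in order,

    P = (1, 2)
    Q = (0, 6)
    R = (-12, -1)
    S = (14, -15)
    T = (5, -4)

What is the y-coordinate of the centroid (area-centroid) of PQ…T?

Apply the shoelace (surveyor's) formula. First the cross-terms c_i = x_i·y_{i+1} − x_{i+1}·y_i:
  6, 72, 194, 19, 14  ⇒  2A = 305, A = 152.5.
Then Σ (y_i + y_{i+1})·c_i = -3085, so ȳ = -3085 / (6·152.5) = -617/183.

-617/183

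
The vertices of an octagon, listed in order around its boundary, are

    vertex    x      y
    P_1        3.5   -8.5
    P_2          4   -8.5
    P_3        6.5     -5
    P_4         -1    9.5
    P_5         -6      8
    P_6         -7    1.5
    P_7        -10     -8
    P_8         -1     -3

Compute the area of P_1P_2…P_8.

Apply Gauss's area formula: 2A = Σ (x_i·y_{i+1} − x_{i+1}·y_i), indices taken mod 8.
Σ = (4.25) + (35.25) + (56.75) + (49) + (47) + (71) + (22) + (19) = 304.25
Area = |Σ|/2 = 152.125.

152.125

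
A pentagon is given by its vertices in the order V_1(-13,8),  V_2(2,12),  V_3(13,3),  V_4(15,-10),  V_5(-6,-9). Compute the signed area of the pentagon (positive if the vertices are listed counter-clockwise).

Apply the shoelace formula: 2A = Σ (x_i·y_{i+1} − x_{i+1}·y_i), indices taken mod 5.
V_1→V_2: (-13)(12) − (2)(8) = -172
V_2→V_3: (2)(3) − (13)(12) = -150
V_3→V_4: (13)(-10) − (15)(3) = -175
V_4→V_5: (15)(-9) − (-6)(-10) = -195
V_5→V_1: (-6)(8) − (-13)(-9) = -165
Σ = -857
Signed area = Σ/2 = -428.5 (negative ⇒ clockwise traversal).

-428.5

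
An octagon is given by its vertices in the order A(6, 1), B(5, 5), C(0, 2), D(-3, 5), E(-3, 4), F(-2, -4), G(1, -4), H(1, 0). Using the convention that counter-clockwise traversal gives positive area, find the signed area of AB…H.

A→B: (6)(5) − (5)(1) = 25
B→C: (5)(2) − (0)(5) = 10
C→D: (0)(5) − (-3)(2) = 6
D→E: (-3)(4) − (-3)(5) = 3
E→F: (-3)(-4) − (-2)(4) = 20
F→G: (-2)(-4) − (1)(-4) = 12
G→H: (1)(0) − (1)(-4) = 4
H→A: (1)(1) − (6)(0) = 1
Σ = 81
Signed area = Σ/2 = 40.5 (positive ⇒ counter-clockwise traversal).

40.5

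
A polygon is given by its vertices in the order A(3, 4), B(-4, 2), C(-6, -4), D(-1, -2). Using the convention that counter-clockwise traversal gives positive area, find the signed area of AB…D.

30

Σ = (22) + (28) + (8) + (2) = 60
Signed area = Σ/2 = 30 (positive ⇒ counter-clockwise traversal).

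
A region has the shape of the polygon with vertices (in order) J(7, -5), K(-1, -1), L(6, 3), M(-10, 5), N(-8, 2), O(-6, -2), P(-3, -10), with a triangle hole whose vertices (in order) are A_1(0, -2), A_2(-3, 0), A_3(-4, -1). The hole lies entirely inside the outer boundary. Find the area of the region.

Outer boundary:
Apply the shoelace (surveyor's) formula: 2A = Σ (x_i·y_{i+1} − x_{i+1}·y_i), indices taken mod 7.
J→K: (7)(-1) − (-1)(-5) = -12
K→L: (-1)(3) − (6)(-1) = 3
L→M: (6)(5) − (-10)(3) = 60
M→N: (-10)(2) − (-8)(5) = 20
N→O: (-8)(-2) − (-6)(2) = 28
O→P: (-6)(-10) − (-3)(-2) = 54
P→J: (-3)(-5) − (7)(-10) = 85
Σ = 238
Area = |Σ|/2 = 119.
Hole:
A_1→A_2: (0)(0) − (-3)(-2) = -6
A_2→A_3: (-3)(-1) − (-4)(0) = 3
A_3→A_1: (-4)(-2) − (0)(-1) = 8
Σ = 5
Area = |Σ|/2 = 2.5.
Net area = 119 − 2.5 = 116.5.

116.5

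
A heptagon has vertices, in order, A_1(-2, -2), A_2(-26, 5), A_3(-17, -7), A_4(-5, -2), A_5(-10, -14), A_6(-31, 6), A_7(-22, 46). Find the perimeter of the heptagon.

188

|A_1A_2| = √((-24)² + (7)²) = √625 = 25
|A_2A_3| = √((9)² + (-12)²) = √225 = 15
|A_3A_4| = √((12)² + (5)²) = √169 = 13
|A_4A_5| = √((-5)² + (-12)²) = √169 = 13
|A_5A_6| = √((-21)² + (20)²) = √841 = 29
|A_6A_7| = √((9)² + (40)²) = √1681 = 41
|A_7A_1| = √((20)² + (-48)²) = √2704 = 52
Perimeter = 25 + 15 + 13 + 13 + 29 + 41 + 52 = 188.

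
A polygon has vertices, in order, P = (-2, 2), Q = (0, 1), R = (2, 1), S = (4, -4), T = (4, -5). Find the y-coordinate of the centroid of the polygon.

Apply Gauss's area formula. First the cross-terms c_i = x_i·y_{i+1} − x_{i+1}·y_i:
  -2, -2, -12, -4, -2  ⇒  2A = -22, A = -11.
Then Σ (y_i + y_{i+1})·c_i = 68, so ȳ = 68 / (6·(-11)) = -34/33.

-34/33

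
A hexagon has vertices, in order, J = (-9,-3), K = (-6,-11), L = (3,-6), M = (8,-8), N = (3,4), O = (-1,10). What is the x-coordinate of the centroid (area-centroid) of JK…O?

Apply the shoelace (surveyor's) formula. First the cross-terms c_i = x_i·y_{i+1} − x_{i+1}·y_i:
  81, 69, 24, 56, 34, 93  ⇒  2A = 357, A = 178.5.
Then Σ (x_i + x_{i+1})·c_i = -1404, so x̄ = -1404 / (6·178.5) = -156/119.

-156/119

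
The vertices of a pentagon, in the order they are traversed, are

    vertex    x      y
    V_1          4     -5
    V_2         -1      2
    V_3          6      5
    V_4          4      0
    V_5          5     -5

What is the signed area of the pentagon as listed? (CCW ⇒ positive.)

-29.5

Apply the shoelace (surveyor's) formula: 2A = Σ (x_i·y_{i+1} − x_{i+1}·y_i), indices taken mod 5.
Σ = (3) + (-17) + (-20) + (-20) + (-5) = -59
Signed area = Σ/2 = -29.5 (negative ⇒ clockwise traversal).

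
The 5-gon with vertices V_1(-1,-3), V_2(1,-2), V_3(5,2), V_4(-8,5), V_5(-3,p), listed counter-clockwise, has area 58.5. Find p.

The doubled signed area Σ (x_i y_{i+1} − x_{i+1} y_i) is linear in p.
With p=0 it equals 82; the coefficient of p is -7 (from the two edges through V_5).
So -7·p + 82 = 2·58.5 = 117 ⇒ p = -5.

-5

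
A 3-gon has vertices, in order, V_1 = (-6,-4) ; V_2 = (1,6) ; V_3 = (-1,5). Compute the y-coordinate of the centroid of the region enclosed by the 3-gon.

Apply the shoelace formula. First the cross-terms c_i = x_i·y_{i+1} − x_{i+1}·y_i:
  -32, 11, 34  ⇒  2A = 13, A = 6.5.
Then Σ (y_i + y_{i+1})·c_i = 91, so ȳ = 91 / (6·6.5) = 7/3.

7/3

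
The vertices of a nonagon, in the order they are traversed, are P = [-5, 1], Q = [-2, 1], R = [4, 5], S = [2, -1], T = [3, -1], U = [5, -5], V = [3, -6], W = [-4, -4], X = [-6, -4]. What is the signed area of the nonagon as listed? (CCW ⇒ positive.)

Σ = (-3) + (-14) + (-14) + (1) + (-10) + (-15) + (-36) + (-8) + (-26) = -125
Signed area = Σ/2 = -62.5 (negative ⇒ clockwise traversal).

-62.5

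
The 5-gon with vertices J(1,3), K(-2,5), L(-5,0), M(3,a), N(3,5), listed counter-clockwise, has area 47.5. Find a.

Write out the shoelace sum; only the two edges meeting at M involve a:
2·Area = [((-5)·a − 3·0) + (3·5 − 3·a)] + 40
       = -8·a + 55 = 95
⇒ a = -5.

-5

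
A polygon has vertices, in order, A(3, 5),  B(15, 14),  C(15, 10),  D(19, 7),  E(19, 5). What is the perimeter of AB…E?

|AB| = √((12)² + (9)²) = √225 = 15
|BC| = √((0)² + (-4)²) = √16 = 4
|CD| = √((4)² + (-3)²) = √25 = 5
|DE| = √((0)² + (-2)²) = √4 = 2
|EA| = √((-16)² + (0)²) = √256 = 16
Perimeter = 15 + 4 + 5 + 2 + 16 = 42.

42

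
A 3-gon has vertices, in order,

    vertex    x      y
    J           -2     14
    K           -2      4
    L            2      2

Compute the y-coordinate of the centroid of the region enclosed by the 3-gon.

20/3

Apply Gauss's area formula. First the cross-terms c_i = x_i·y_{i+1} − x_{i+1}·y_i:
  20, -12, 32  ⇒  2A = 40, A = 20.
Then Σ (y_i + y_{i+1})·c_i = 800, so ȳ = 800 / (6·20) = 20/3.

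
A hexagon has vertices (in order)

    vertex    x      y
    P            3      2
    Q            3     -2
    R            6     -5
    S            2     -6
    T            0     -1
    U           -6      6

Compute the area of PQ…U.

Apply the shoelace formula: 2A = Σ (x_i·y_{i+1} − x_{i+1}·y_i), indices taken mod 6.
Σ = (-12) + (-3) + (-26) + (-2) + (-6) + (-30) = -79
Area = |Σ|/2 = 39.5.

39.5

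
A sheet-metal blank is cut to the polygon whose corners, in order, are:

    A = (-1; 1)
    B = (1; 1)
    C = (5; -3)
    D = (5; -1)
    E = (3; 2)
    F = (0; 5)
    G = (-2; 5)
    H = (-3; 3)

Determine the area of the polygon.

Apply the shoelace formula: 2A = Σ (x_i·y_{i+1} − x_{i+1}·y_i), indices taken mod 8.
Σ = (-2) + (-8) + (10) + (13) + (15) + (10) + (9) + (0) = 47
Area = |Σ|/2 = 23.5.

23.5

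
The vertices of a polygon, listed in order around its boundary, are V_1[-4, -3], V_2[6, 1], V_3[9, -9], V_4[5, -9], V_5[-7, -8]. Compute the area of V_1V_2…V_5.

Apply the shoelace (surveyor's) formula: 2A = Σ (x_i·y_{i+1} − x_{i+1}·y_i), indices taken mod 5.
Σ = (14) + (-63) + (-36) + (-103) + (-11) = -199
Area = |Σ|/2 = 99.5.

99.5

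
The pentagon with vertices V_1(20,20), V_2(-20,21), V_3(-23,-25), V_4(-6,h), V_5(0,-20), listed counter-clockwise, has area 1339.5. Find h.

-22

The doubled signed area Σ (x_i y_{i+1} − x_{i+1} y_i) is linear in h.
With h=0 it equals 2173; the coefficient of h is -23 (from the two edges through V_4).
So -23·h + 2173 = 2·1339.5 = 2679 ⇒ h = -22.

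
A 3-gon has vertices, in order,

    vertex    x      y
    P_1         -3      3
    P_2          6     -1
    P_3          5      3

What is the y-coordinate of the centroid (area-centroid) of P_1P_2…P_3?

5/3

Apply Gauss's area formula. First the cross-terms c_i = x_i·y_{i+1} − x_{i+1}·y_i:
  -15, 23, 24  ⇒  2A = 32, A = 16.
Then Σ (y_i + y_{i+1})·c_i = 160, so ȳ = 160 / (6·16) = 5/3.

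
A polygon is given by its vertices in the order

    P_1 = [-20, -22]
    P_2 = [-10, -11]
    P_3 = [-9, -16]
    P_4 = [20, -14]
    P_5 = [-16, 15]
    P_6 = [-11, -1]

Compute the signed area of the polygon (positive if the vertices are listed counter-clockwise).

Apply the shoelace (surveyor's) formula: 2A = Σ (x_i·y_{i+1} − x_{i+1}·y_i), indices taken mod 6.
Cross-terms: 0, 61, 446, 76, 181, 222  ⇒  Σ = 986
Signed area = Σ/2 = 493 (positive ⇒ counter-clockwise traversal).

493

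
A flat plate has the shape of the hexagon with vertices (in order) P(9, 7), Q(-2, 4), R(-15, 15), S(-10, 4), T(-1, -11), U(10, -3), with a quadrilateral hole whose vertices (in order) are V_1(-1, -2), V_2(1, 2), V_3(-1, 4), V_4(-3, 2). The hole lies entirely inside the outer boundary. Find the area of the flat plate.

235

Outer boundary:
Σ = (50) + (30) + (90) + (114) + (113) + (97) = 494
Area = |Σ|/2 = 247.
Hole:
Σ = (0) + (6) + (10) + (8) = 24
Area = |Σ|/2 = 12.
Net area = 247 − 12 = 235.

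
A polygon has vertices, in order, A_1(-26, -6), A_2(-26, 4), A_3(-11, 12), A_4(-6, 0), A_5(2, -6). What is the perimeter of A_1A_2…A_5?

|A_1A_2| = √((0)² + (10)²) = √100 = 10
|A_2A_3| = √((15)² + (8)²) = √289 = 17
|A_3A_4| = √((5)² + (-12)²) = √169 = 13
|A_4A_5| = √((8)² + (-6)²) = √100 = 10
|A_5A_1| = √((-28)² + (0)²) = √784 = 28
Perimeter = 10 + 17 + 13 + 10 + 28 = 78.

78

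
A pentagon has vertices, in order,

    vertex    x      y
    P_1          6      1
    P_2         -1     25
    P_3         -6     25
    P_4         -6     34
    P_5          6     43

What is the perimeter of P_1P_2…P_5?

|P_1P_2| = √((-7)² + (24)²) = √625 = 25
|P_2P_3| = √((-5)² + (0)²) = √25 = 5
|P_3P_4| = √((0)² + (9)²) = √81 = 9
|P_4P_5| = √((12)² + (9)²) = √225 = 15
|P_5P_1| = √((0)² + (-42)²) = √1764 = 42
Perimeter = 25 + 5 + 9 + 15 + 42 = 96.

96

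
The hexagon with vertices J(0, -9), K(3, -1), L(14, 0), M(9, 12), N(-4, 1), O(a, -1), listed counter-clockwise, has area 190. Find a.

Write out the shoelace sum; only the two edges meeting at O involve a:
2·Area = [((-4)·(-1) − a·1) + (a·(-9) − 0·(-1))] + 266
       = -10·a + 270 = 380
⇒ a = -11.

-11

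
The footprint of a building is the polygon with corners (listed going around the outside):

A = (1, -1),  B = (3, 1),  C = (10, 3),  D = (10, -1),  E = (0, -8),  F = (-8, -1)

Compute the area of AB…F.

86

Σ = (4) + (-1) + (-40) + (-80) + (-64) + (9) = -172
Area = |Σ|/2 = 86.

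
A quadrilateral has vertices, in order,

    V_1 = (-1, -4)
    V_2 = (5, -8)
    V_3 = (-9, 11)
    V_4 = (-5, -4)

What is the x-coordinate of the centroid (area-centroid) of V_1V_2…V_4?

Apply the shoelace formula. First the cross-terms c_i = x_i·y_{i+1} − x_{i+1}·y_i:
  28, -17, 91, 16  ⇒  2A = 118, A = 59.
Then Σ (x_i + x_{i+1})·c_i = -1190, so x̄ = -1190 / (6·59) = -595/177.

-595/177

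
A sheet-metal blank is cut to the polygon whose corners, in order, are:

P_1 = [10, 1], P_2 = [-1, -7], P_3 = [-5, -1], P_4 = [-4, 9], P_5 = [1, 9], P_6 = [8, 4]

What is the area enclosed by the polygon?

148.5

Apply the shoelace (surveyor's) formula: 2A = Σ (x_i·y_{i+1} − x_{i+1}·y_i), indices taken mod 6.
Σ = (-69) + (-34) + (-49) + (-45) + (-68) + (-32) = -297
Area = |Σ|/2 = 148.5.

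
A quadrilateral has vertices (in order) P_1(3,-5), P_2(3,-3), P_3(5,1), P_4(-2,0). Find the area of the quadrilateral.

Cross-terms: 6, 18, 2, 10  ⇒  Σ = 36
Area = |Σ|/2 = 18.

18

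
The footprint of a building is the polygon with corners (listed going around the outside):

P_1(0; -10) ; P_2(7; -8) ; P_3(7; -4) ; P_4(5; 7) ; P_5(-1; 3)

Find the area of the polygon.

Apply Gauss's area formula: 2A = Σ (x_i·y_{i+1} − x_{i+1}·y_i), indices taken mod 5.
Σ = (70) + (28) + (69) + (22) + (10) = 199
Area = |Σ|/2 = 99.5.

99.5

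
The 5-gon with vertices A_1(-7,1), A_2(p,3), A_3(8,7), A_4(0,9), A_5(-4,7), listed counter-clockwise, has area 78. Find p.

The doubled signed area Σ (x_i y_{i+1} − x_{i+1} y_i) is linear in p.
With p=0 it equals 108; the coefficient of p is 6 (from the two edges through A_2).
So 6·p + 108 = 2·78 = 156 ⇒ p = 8.

8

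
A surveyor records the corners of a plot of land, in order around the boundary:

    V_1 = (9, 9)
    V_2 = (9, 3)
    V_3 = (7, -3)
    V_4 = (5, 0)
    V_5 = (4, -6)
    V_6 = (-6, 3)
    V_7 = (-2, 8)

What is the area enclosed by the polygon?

Apply Gauss's area formula: 2A = Σ (x_i·y_{i+1} − x_{i+1}·y_i), indices taken mod 7.
Cross-terms: -54, -48, 15, -30, -24, -42, -90  ⇒  Σ = -273
Area = |Σ|/2 = 136.5.

136.5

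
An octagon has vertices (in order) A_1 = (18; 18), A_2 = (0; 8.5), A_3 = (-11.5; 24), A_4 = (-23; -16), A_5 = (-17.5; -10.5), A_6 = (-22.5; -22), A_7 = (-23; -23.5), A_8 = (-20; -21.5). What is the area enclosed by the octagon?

A_1→A_2: (18)(8.5) − (0)(18) = 153
A_2→A_3: (0)(24) − (-11.5)(8.5) = 97.75
A_3→A_4: (-11.5)(-16) − (-23)(24) = 736
A_4→A_5: (-23)(-10.5) − (-17.5)(-16) = -38.5
A_5→A_6: (-17.5)(-22) − (-22.5)(-10.5) = 148.75
A_6→A_7: (-22.5)(-23.5) − (-23)(-22) = 22.75
A_7→A_8: (-23)(-21.5) − (-20)(-23.5) = 24.5
A_8→A_1: (-20)(18) − (18)(-21.5) = 27
Σ = 1171.25
Area = |Σ|/2 = 585.625.

585.625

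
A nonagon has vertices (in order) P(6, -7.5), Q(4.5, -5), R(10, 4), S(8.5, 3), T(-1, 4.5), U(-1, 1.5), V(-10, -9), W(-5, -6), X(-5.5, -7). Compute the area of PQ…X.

Σ = (3.75) + (68) + (-4) + (41.25) + (3) + (24) + (15) + (2) + (83.25) = 236.25
Area = |Σ|/2 = 118.125.

118.125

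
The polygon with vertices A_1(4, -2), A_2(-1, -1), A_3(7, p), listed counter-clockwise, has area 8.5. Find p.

The doubled signed area Σ (x_i y_{i+1} − x_{i+1} y_i) is linear in p.
With p=0 it equals -13; the coefficient of p is -5 (from the two edges through A_3).
So -5·p + -13 = 2·8.5 = 17 ⇒ p = -6.

-6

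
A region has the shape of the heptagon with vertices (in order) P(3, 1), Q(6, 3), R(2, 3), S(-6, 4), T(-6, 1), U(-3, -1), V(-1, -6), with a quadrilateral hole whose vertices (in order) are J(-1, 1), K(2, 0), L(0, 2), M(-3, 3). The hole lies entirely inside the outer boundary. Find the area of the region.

Outer boundary:
P→Q: (3)(3) − (6)(1) = 3
Q→R: (6)(3) − (2)(3) = 12
R→S: (2)(4) − (-6)(3) = 26
S→T: (-6)(1) − (-6)(4) = 18
T→U: (-6)(-1) − (-3)(1) = 9
U→V: (-3)(-6) − (-1)(-1) = 17
V→P: (-1)(1) − (3)(-6) = 17
Σ = 102
Area = |Σ|/2 = 51.
Hole:
Apply the shoelace formula: 2A = Σ (x_i·y_{i+1} − x_{i+1}·y_i), indices taken mod 4.
Cross-terms: -2, 4, 6, 0  ⇒  Σ = 8
Area = |Σ|/2 = 4.
Net area = 51 − 4 = 47.

47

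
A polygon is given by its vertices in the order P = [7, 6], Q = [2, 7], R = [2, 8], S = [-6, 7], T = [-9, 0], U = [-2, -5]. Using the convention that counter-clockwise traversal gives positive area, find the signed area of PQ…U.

116

Apply the shoelace (surveyor's) formula: 2A = Σ (x_i·y_{i+1} − x_{i+1}·y_i), indices taken mod 6.
P→Q: (7)(7) − (2)(6) = 37
Q→R: (2)(8) − (2)(7) = 2
R→S: (2)(7) − (-6)(8) = 62
S→T: (-6)(0) − (-9)(7) = 63
T→U: (-9)(-5) − (-2)(0) = 45
U→P: (-2)(6) − (7)(-5) = 23
Σ = 232
Signed area = Σ/2 = 116 (positive ⇒ counter-clockwise traversal).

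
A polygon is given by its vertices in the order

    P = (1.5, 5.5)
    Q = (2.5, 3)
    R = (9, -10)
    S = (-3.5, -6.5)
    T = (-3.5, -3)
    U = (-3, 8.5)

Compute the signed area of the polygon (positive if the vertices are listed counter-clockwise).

Σ = (-9.25) + (-52) + (-93.5) + (-12.25) + (-38.75) + (-29.25) = -235
Signed area = Σ/2 = -117.5 (negative ⇒ clockwise traversal).

-117.5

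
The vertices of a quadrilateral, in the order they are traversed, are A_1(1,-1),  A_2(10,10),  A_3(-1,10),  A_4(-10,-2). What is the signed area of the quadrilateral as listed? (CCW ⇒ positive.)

Apply the shoelace (surveyor's) formula: 2A = Σ (x_i·y_{i+1} − x_{i+1}·y_i), indices taken mod 4.
A_1→A_2: (1)(10) − (10)(-1) = 20
A_2→A_3: (10)(10) − (-1)(10) = 110
A_3→A_4: (-1)(-2) − (-10)(10) = 102
A_4→A_1: (-10)(-1) − (1)(-2) = 12
Σ = 244
Signed area = Σ/2 = 122 (positive ⇒ counter-clockwise traversal).

122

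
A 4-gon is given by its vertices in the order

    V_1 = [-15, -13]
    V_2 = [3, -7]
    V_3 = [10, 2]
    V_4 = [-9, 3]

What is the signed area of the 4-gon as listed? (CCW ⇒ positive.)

Apply the shoelace (surveyor's) formula: 2A = Σ (x_i·y_{i+1} − x_{i+1}·y_i), indices taken mod 4.
Σ = (144) + (76) + (48) + (162) = 430
Signed area = Σ/2 = 215 (positive ⇒ counter-clockwise traversal).

215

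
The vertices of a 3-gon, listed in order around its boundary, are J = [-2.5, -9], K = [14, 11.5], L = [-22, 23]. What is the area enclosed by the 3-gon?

463.875

Apply the shoelace formula: 2A = Σ (x_i·y_{i+1} − x_{i+1}·y_i), indices taken mod 3.
Σ = (97.25) + (575) + (255.5) = 927.75
Area = |Σ|/2 = 463.875.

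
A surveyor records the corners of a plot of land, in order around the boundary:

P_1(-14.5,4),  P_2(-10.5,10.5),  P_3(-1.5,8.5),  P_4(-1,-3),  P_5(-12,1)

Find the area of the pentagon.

120.625

Σ = (-110.25) + (-73.5) + (13) + (-37) + (-33.5) = -241.25
Area = |Σ|/2 = 120.625.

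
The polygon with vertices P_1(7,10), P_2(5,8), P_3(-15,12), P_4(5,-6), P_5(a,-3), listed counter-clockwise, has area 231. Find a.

15

Write out the shoelace sum; only the two edges meeting at P_5 involve a:
2·Area = [(5·(-3) − a·(-6)) + (a·10 − 7·(-3))] + 216
       = 16·a + 222 = 462
⇒ a = 15.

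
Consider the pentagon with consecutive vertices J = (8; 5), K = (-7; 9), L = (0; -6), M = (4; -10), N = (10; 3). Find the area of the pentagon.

J→K: (8)(9) − (-7)(5) = 107
K→L: (-7)(-6) − (0)(9) = 42
L→M: (0)(-10) − (4)(-6) = 24
M→N: (4)(3) − (10)(-10) = 112
N→J: (10)(5) − (8)(3) = 26
Σ = 311
Area = |Σ|/2 = 155.5.

155.5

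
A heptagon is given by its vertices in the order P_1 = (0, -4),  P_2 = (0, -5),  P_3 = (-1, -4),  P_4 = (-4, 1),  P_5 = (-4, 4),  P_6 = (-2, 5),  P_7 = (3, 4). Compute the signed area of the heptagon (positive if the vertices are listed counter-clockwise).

Apply the surveyor's formula: 2A = Σ (x_i·y_{i+1} − x_{i+1}·y_i), indices taken mod 7.
Σ = (0) + (-5) + (-17) + (-12) + (-12) + (-23) + (-12) = -81
Signed area = Σ/2 = -40.5 (negative ⇒ clockwise traversal).

-40.5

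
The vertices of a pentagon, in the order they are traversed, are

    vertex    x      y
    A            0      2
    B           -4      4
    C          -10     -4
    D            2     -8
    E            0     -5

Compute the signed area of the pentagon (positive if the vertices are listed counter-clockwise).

71

Apply the shoelace (surveyor's) formula: 2A = Σ (x_i·y_{i+1} − x_{i+1}·y_i), indices taken mod 5.
Σ = (8) + (56) + (88) + (-10) + (0) = 142
Signed area = Σ/2 = 71 (positive ⇒ counter-clockwise traversal).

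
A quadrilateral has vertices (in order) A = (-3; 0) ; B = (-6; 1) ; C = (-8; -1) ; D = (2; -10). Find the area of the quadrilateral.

Apply the surveyor's formula: 2A = Σ (x_i·y_{i+1} − x_{i+1}·y_i), indices taken mod 4.
Σ = (-3) + (14) + (82) + (-30) = 63
Area = |Σ|/2 = 31.5.

31.5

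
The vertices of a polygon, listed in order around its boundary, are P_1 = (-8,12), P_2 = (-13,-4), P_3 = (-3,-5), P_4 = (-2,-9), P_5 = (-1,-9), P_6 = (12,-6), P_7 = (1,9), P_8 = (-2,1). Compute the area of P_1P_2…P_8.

249

Apply the shoelace (surveyor's) formula: 2A = Σ (x_i·y_{i+1} − x_{i+1}·y_i), indices taken mod 8.
P_1→P_2: (-8)(-4) − (-13)(12) = 188
P_2→P_3: (-13)(-5) − (-3)(-4) = 53
P_3→P_4: (-3)(-9) − (-2)(-5) = 17
P_4→P_5: (-2)(-9) − (-1)(-9) = 9
P_5→P_6: (-1)(-6) − (12)(-9) = 114
P_6→P_7: (12)(9) − (1)(-6) = 114
P_7→P_8: (1)(1) − (-2)(9) = 19
P_8→P_1: (-2)(12) − (-8)(1) = -16
Σ = 498
Area = |Σ|/2 = 249.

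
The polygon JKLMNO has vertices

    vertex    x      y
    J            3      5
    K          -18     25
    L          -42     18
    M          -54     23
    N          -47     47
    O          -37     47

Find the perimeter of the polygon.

|JK| = √((-21)² + (20)²) = √841 = 29
|KL| = √((-24)² + (-7)²) = √625 = 25
|LM| = √((-12)² + (5)²) = √169 = 13
|MN| = √((7)² + (24)²) = √625 = 25
|NO| = √((10)² + (0)²) = √100 = 10
|OJ| = √((40)² + (-42)²) = √3364 = 58
Perimeter = 29 + 25 + 13 + 25 + 10 + 58 = 160.

160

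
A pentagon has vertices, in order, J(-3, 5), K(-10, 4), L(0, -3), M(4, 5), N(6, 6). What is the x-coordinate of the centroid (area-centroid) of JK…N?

Apply the shoelace formula. First the cross-terms c_i = x_i·y_{i+1} − x_{i+1}·y_i:
  38, 30, 12, -6, 48  ⇒  2A = 122, A = 61.
Then Σ (x_i + x_{i+1})·c_i = -662, so x̄ = -662 / (6·61) = -331/183.

-331/183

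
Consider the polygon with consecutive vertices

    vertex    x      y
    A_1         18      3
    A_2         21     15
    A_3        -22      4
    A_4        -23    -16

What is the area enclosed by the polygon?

642

Apply the surveyor's formula: 2A = Σ (x_i·y_{i+1} − x_{i+1}·y_i), indices taken mod 4.
A_1→A_2: (18)(15) − (21)(3) = 207
A_2→A_3: (21)(4) − (-22)(15) = 414
A_3→A_4: (-22)(-16) − (-23)(4) = 444
A_4→A_1: (-23)(3) − (18)(-16) = 219
Σ = 1284
Area = |Σ|/2 = 642.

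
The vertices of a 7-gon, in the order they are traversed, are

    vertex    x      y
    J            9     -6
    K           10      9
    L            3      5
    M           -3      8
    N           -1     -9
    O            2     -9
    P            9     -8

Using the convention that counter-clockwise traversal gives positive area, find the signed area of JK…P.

174

Cross-terms: 141, 23, 39, 35, 27, 65, 18  ⇒  Σ = 348
Signed area = Σ/2 = 174 (positive ⇒ counter-clockwise traversal).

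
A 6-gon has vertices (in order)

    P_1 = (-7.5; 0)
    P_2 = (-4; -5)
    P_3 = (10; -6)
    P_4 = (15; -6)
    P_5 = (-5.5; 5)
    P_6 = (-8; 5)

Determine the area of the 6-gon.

Cross-terms: 37.5, 74, 30, 42, 12.5, 37.5  ⇒  Σ = 233.5
Area = |Σ|/2 = 116.75.

116.75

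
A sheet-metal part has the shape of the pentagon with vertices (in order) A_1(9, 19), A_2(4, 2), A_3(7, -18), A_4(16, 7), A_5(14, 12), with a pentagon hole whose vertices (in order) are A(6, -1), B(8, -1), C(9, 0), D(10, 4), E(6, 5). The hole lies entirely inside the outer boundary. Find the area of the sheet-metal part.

Outer boundary:
Σ = (-58) + (-86) + (337) + (94) + (158) = 445
Area = |Σ|/2 = 222.5.
Hole:
Apply Gauss's area formula: 2A = Σ (x_i·y_{i+1} − x_{i+1}·y_i), indices taken mod 5.
A→B: (6)(-1) − (8)(-1) = 2
B→C: (8)(0) − (9)(-1) = 9
C→D: (9)(4) − (10)(0) = 36
D→E: (10)(5) − (6)(4) = 26
E→A: (6)(-1) − (6)(5) = -36
Σ = 37
Area = |Σ|/2 = 18.5.
Net area = 222.5 − 18.5 = 204.

204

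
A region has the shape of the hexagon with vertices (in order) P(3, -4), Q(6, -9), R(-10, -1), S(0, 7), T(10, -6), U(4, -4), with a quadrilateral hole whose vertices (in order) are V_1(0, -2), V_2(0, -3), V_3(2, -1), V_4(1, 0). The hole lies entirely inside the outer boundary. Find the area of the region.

127

Outer boundary:
Apply the shoelace formula: 2A = Σ (x_i·y_{i+1} − x_{i+1}·y_i), indices taken mod 6.
P→Q: (3)(-9) − (6)(-4) = -3
Q→R: (6)(-1) − (-10)(-9) = -96
R→S: (-10)(7) − (0)(-1) = -70
S→T: (0)(-6) − (10)(7) = -70
T→U: (10)(-4) − (4)(-6) = -16
U→P: (4)(-4) − (3)(-4) = -4
Σ = -259
Area = |Σ|/2 = 129.5.
Hole:
Apply the shoelace formula: 2A = Σ (x_i·y_{i+1} − x_{i+1}·y_i), indices taken mod 4.
Σ = (0) + (6) + (1) + (-2) = 5
Area = |Σ|/2 = 2.5.
Net area = 129.5 − 2.5 = 127.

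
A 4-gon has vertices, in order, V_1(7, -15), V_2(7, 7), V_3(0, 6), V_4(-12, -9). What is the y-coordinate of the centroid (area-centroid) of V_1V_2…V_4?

-962/219

Apply the surveyor's formula. First the cross-terms c_i = x_i·y_{i+1} − x_{i+1}·y_i:
  154, 42, 72, 243  ⇒  2A = 511, A = 255.5.
Then Σ (y_i + y_{i+1})·c_i = -6734, so ȳ = -6734 / (6·255.5) = -962/219.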